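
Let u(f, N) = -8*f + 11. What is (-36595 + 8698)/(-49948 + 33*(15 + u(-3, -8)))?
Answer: 27897/48298 ≈ 0.57760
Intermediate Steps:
u(f, N) = 11 - 8*f
(-36595 + 8698)/(-49948 + 33*(15 + u(-3, -8))) = (-36595 + 8698)/(-49948 + 33*(15 + (11 - 8*(-3)))) = -27897/(-49948 + 33*(15 + (11 + 24))) = -27897/(-49948 + 33*(15 + 35)) = -27897/(-49948 + 33*50) = -27897/(-49948 + 1650) = -27897/(-48298) = -27897*(-1/48298) = 27897/48298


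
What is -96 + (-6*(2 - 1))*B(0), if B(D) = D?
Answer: -96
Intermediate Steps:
-96 + (-6*(2 - 1))*B(0) = -96 - 6*(2 - 1)*0 = -96 - 6*1*0 = -96 - 6*0 = -96 + 0 = -96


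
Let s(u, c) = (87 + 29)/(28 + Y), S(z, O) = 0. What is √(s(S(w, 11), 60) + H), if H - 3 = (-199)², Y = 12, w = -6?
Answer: 53*√1410/10 ≈ 199.01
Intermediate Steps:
s(u, c) = 29/10 (s(u, c) = (87 + 29)/(28 + 12) = 116/40 = 116*(1/40) = 29/10)
H = 39604 (H = 3 + (-199)² = 3 + 39601 = 39604)
√(s(S(w, 11), 60) + H) = √(29/10 + 39604) = √(396069/10) = 53*√1410/10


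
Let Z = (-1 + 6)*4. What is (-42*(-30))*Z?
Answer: 25200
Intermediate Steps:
Z = 20 (Z = 5*4 = 20)
(-42*(-30))*Z = -42*(-30)*20 = 1260*20 = 25200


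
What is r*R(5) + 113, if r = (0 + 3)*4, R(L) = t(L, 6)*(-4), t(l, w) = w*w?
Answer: -1615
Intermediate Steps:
t(l, w) = w²
R(L) = -144 (R(L) = 6²*(-4) = 36*(-4) = -144)
r = 12 (r = 3*4 = 12)
r*R(5) + 113 = 12*(-144) + 113 = -1728 + 113 = -1615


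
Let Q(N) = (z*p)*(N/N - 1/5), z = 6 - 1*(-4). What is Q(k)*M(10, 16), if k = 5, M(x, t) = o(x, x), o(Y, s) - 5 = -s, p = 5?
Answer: -200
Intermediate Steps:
z = 10 (z = 6 + 4 = 10)
o(Y, s) = 5 - s
M(x, t) = 5 - x
Q(N) = 40 (Q(N) = (10*5)*(N/N - 1/5) = 50*(1 - 1*⅕) = 50*(1 - ⅕) = 50*(⅘) = 40)
Q(k)*M(10, 16) = 40*(5 - 1*10) = 40*(5 - 10) = 40*(-5) = -200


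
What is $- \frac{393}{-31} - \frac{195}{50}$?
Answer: $\frac{2721}{310} \approx 8.7774$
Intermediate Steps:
$- \frac{393}{-31} - \frac{195}{50} = \left(-393\right) \left(- \frac{1}{31}\right) - \frac{39}{10} = \frac{393}{31} - \frac{39}{10} = \frac{2721}{310}$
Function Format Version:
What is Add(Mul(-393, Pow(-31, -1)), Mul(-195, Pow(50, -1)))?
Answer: Rational(2721, 310) ≈ 8.7774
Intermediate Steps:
Add(Mul(-393, Pow(-31, -1)), Mul(-195, Pow(50, -1))) = Add(Mul(-393, Rational(-1, 31)), Mul(-195, Rational(1, 50))) = Add(Rational(393, 31), Rational(-39, 10)) = Rational(2721, 310)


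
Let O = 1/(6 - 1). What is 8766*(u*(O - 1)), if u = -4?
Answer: 140256/5 ≈ 28051.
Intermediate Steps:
O = ⅕ (O = 1/5 = ⅕ ≈ 0.20000)
8766*(u*(O - 1)) = 8766*(-4*(⅕ - 1)) = 8766*(-4*(-⅘)) = 8766*(16/5) = 140256/5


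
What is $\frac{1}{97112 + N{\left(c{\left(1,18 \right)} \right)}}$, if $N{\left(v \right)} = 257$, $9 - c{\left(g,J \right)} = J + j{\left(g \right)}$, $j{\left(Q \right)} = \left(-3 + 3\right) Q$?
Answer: $\frac{1}{97369} \approx 1.027 \cdot 10^{-5}$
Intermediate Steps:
$j{\left(Q \right)} = 0$ ($j{\left(Q \right)} = 0 Q = 0$)
$c{\left(g,J \right)} = 9 - J$ ($c{\left(g,J \right)} = 9 - \left(J + 0\right) = 9 - J$)
$\frac{1}{97112 + N{\left(c{\left(1,18 \right)} \right)}} = \frac{1}{97112 + 257} = \frac{1}{97369}$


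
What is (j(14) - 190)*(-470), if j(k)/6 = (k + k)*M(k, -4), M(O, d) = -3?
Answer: 326180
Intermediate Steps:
j(k) = -36*k (j(k) = 6*((k + k)*(-3)) = 6*((2*k)*(-3)) = 6*(-6*k) = -36*k)
(j(14) - 190)*(-470) = (-36*14 - 190)*(-470) = (-504 - 190)*(-470) = -694*(-470) = 326180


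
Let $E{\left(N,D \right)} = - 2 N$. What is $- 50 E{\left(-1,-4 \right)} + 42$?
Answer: $-58$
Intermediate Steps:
$- 50 E{\left(-1,-4 \right)} + 42 = - 50 \left(\left(-2\right) \left(-1\right)\right) + 42 = \left(-50\right) 2 + 42 = -100 + 42 = -58$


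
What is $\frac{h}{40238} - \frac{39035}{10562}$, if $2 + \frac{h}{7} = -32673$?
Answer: $- \frac{996620945}{106248439} \approx -9.3801$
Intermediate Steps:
$h = -228725$ ($h = -14 + 7 \left(-32673\right) = -14 - 228711 = -228725$)
$\frac{h}{40238} - \frac{39035}{10562} = - \frac{228725}{40238} - \frac{39035}{10562} = - \frac{996620945}{106248439}$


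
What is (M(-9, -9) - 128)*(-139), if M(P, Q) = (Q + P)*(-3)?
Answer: 10286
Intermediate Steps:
M(P, Q) = -3*P - 3*Q (M(P, Q) = (P + Q)*(-3) = -3*P - 3*Q)
(M(-9, -9) - 128)*(-139) = ((-3*(-9) - 3*(-9)) - 128)*(-139) = ((27 + 27) - 128)*(-139) = (54 - 128)*(-139) = -74*(-139) = 10286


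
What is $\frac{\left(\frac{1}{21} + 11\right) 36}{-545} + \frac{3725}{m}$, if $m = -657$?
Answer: $- \frac{16039963}{2506455} \approx -6.3995$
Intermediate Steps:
$\frac{\left(\frac{1}{21} + 11\right) 36}{-545} + \frac{3725}{m} = \frac{\left(\frac{1}{21} + 11\right) 36}{-545} + \frac{3725}{-657} = \left(\frac{1}{21} + 11\right) 36 \left(- \frac{1}{545}\right) + 3725 \left(- \frac{1}{657}\right) = \frac{232}{21} \cdot 36 \left(- \frac{1}{545}\right) - \frac{3725}{657} = \frac{2784}{7} \left(- \frac{1}{545}\right) - \frac{3725}{657} = - \frac{2784}{3815} - \frac{3725}{657} = - \frac{16039963}{2506455}$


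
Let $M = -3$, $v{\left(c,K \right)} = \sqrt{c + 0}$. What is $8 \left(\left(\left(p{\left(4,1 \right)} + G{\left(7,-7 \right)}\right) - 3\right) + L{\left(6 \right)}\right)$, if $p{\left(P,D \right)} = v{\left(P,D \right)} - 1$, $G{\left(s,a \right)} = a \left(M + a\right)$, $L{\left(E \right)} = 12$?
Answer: $640$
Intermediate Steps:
$v{\left(c,K \right)} = \sqrt{c}$
$G{\left(s,a \right)} = a \left(-3 + a\right)$
$p{\left(P,D \right)} = -1 + \sqrt{P}$ ($p{\left(P,D \right)} = \sqrt{P} - 1 = -1 + \sqrt{P}$)
$8 \left(\left(\left(p{\left(4,1 \right)} + G{\left(7,-7 \right)}\right) - 3\right) + L{\left(6 \right)}\right) = 8 \left(\left(\left(\left(-1 + \sqrt{4}\right) - 7 \left(-3 - 7\right)\right) - 3\right) + 12\right) = 8 \left(\left(\left(\left(-1 + 2\right) - -70\right) - 3\right) + 12\right) = 8 \left(\left(\left(1 + 70\right) - 3\right) + 12\right) = 8 \left(\left(71 - 3\right) + 12\right) = 8 \left(68 + 12\right) = 8 \cdot 80 = 640$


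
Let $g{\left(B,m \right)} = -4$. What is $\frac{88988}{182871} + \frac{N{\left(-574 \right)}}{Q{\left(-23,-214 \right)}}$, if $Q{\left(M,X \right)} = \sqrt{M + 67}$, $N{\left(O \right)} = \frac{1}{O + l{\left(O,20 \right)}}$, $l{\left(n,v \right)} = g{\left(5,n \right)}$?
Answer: $\frac{88988}{182871} - \frac{\sqrt{11}}{12716} \approx 0.48636$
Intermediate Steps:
$l{\left(n,v \right)} = -4$
$N{\left(O \right)} = \frac{1}{-4 + O}$ ($N{\left(O \right)} = \frac{1}{O - 4} = \frac{1}{-4 + O}$)
$Q{\left(M,X \right)} = \sqrt{67 + M}$
$\frac{88988}{182871} + \frac{N{\left(-574 \right)}}{Q{\left(-23,-214 \right)}} = \frac{88988}{182871} + \frac{1}{\left(-4 - 574\right) \sqrt{67 - 23}} = 88988 \cdot \frac{1}{182871} + \frac{1}{\left(-578\right) \sqrt{44}} = \frac{88988}{182871} - \frac{1}{578 \cdot 2 \sqrt{11}} = \frac{88988}{182871} - \frac{\frac{1}{22} \sqrt{11}}{578} = \frac{88988}{182871} - \frac{\sqrt{11}}{12716}$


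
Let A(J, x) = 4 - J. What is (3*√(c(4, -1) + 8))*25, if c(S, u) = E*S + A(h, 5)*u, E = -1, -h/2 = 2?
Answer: 150*I ≈ 150.0*I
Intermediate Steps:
h = -4 (h = -2*2 = -4)
c(S, u) = -S + 8*u (c(S, u) = -S + (4 - 1*(-4))*u = -S + (4 + 4)*u = -S + 8*u)
(3*√(c(4, -1) + 8))*25 = (3*√((-1*4 + 8*(-1)) + 8))*25 = (3*√((-4 - 8) + 8))*25 = (3*√(-12 + 8))*25 = (3*√(-4))*25 = (3*(2*I))*25 = (6*I)*25 = 150*I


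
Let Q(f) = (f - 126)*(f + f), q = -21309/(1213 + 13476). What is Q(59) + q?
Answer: -116152543/14689 ≈ -7907.5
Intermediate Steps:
q = -21309/14689 ≈ -1.4507
Q(f) = 2*f*(-126 + f) (Q(f) = (-126 + f)*(2*f) = 2*f*(-126 + f))
Q(59) + q = 2*59*(-126 + 59) - 21309/14689 = 2*59*(-67) - 21309/14689 = -7906 - 21309/14689 = -116152543/14689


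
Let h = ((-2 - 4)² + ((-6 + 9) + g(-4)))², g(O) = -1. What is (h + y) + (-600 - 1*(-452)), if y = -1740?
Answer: -444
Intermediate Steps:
h = 1444 (h = ((-2 - 4)² + ((-6 + 9) - 1))² = ((-6)² + (3 - 1))² = (36 + 2)² = 38² = 1444)
(h + y) + (-600 - 1*(-452)) = (1444 - 1740) + (-600 - 1*(-452)) = -296 + (-600 + 452) = -296 - 148 = -444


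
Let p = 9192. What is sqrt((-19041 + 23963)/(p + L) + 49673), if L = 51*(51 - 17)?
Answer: 2*sqrt(41179799605)/1821 ≈ 222.88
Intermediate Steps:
L = 1734 (L = 51*34 = 1734)
sqrt((-19041 + 23963)/(p + L) + 49673) = sqrt((-19041 + 23963)/(9192 + 1734) + 49673) = sqrt(4922/10926 + 49673) = sqrt(4922*(1/10926) + 49673) = sqrt(2461/5463 + 49673) = sqrt(271366060/5463) = 2*sqrt(41179799605)/1821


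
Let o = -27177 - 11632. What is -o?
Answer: 38809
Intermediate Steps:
o = -38809
-o = -1*(-38809) = 38809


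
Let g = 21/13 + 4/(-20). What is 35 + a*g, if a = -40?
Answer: -281/13 ≈ -21.615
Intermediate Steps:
g = 92/65 (g = 21*(1/13) + 4*(-1/20) = 21/13 - 1/5 = 92/65 ≈ 1.4154)
35 + a*g = 35 - 40*92/65 = 35 - 736/13 = -281/13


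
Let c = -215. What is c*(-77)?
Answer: 16555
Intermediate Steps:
c*(-77) = -215*(-77) = 16555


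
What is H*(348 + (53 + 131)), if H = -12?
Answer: -6384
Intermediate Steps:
H*(348 + (53 + 131)) = -12*(348 + (53 + 131)) = -12*(348 + 184) = -12*532 = -6384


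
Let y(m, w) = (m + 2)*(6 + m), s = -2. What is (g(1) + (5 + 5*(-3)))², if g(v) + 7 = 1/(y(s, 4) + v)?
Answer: 256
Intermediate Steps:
y(m, w) = (2 + m)*(6 + m)
g(v) = -7 + 1/v (g(v) = -7 + 1/((12 + (-2)² + 8*(-2)) + v) = -7 + 1/((12 + 4 - 16) + v) = -7 + 1/(0 + v) = -7 + 1/v)
(g(1) + (5 + 5*(-3)))² = ((-7 + 1/1) + (5 + 5*(-3)))² = ((-7 + 1) + (5 - 15))² = (-6 - 10)² = (-16)² = 256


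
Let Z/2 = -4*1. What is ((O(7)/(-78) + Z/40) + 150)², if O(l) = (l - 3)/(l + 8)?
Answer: 7679192161/342225 ≈ 22439.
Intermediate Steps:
Z = -8 (Z = 2*(-4*1) = 2*(-4) = -8)
O(l) = (-3 + l)/(8 + l)
((O(7)/(-78) + Z/40) + 150)² = ((((-3 + 7)/(8 + 7))/(-78) - 8/40) + 150)² = (((4/15)*(-1/78) - 8*1/40) + 150)² = ((((1/15)*4)*(-1/78) - ⅕) + 150)² = (((4/15)*(-1/78) - ⅕) + 150)² = ((-2/585 - ⅕) + 150)² = (-119/585 + 150)² = (87631/585)² = 7679192161/342225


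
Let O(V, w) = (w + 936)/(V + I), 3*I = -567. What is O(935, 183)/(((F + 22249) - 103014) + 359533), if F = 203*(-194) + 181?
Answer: 3/479134 ≈ 6.2613e-6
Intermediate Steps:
I = -189 (I = (⅓)*(-567) = -189)
F = -39201 (F = -39382 + 181 = -39201)
O(V, w) = (936 + w)/(-189 + V) (O(V, w) = (w + 936)/(V - 189) = (936 + w)/(-189 + V))
O(935, 183)/(((F + 22249) - 103014) + 359533) = ((936 + 183)/(-189 + 935))/(((-39201 + 22249) - 103014) + 359533) = (1119/746)/((-16952 - 103014) + 359533) = ((1/746)*1119)/(-119966 + 359533) = (3/2)/239567 = (3/2)*(1/239567) = 3/479134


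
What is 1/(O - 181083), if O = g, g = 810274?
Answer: 1/629191 ≈ 1.5893e-6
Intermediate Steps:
O = 810274
1/(O - 181083) = 1/(810274 - 181083) = 1/629191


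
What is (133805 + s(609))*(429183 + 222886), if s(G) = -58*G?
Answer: 64217711327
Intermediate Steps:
(133805 + s(609))*(429183 + 222886) = (133805 - 58*609)*(429183 + 222886) = (133805 - 35322)*652069 = 98483*652069 = 64217711327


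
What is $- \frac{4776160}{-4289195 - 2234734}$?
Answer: $\frac{4776160}{6523929} \approx 0.7321$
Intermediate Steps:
$- \frac{4776160}{-4289195 - 2234734} = - \frac{4776160}{-6523929} = - \frac{4776160 \left(-1\right)}{6523929} = \left(-1\right) \left(- \frac{4776160}{6523929}\right) = \frac{4776160}{6523929}$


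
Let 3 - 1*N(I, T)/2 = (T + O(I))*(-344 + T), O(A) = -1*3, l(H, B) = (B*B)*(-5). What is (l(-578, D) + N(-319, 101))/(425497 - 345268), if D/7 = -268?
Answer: -17549246/80229 ≈ -218.74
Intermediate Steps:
D = -1876 (D = 7*(-268) = -1876)
l(H, B) = -5*B² (l(H, B) = B²*(-5) = -5*B²)
O(A) = -3
N(I, T) = 6 - 2*(-344 + T)*(-3 + T) (N(I, T) = 6 - 2*(T - 3)*(-344 + T) = 6 - 2*(-3 + T)*(-344 + T) = 6 - 2*(-344 + T)*(-3 + T))
(l(-578, D) + N(-319, 101))/(425497 - 345268) = (-5*(-1876)² + (-2058 - 2*101² + 694*101))/(425497 - 345268) = (-5*3519376 + (-2058 - 2*10201 + 70094))/80229 = (-17596880 + (-2058 - 20402 + 70094))*(1/80229) = (-17596880 + 47634)*(1/80229) = -17549246*1/80229 = -17549246/80229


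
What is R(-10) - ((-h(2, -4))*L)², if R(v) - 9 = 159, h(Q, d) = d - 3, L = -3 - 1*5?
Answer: -2968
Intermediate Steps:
L = -8 (L = -3 - 5 = -8)
h(Q, d) = -3 + d
R(v) = 168 (R(v) = 9 + 159 = 168)
R(-10) - ((-h(2, -4))*L)² = 168 - (-(-3 - 4)*(-8))² = 168 - (-1*(-7)*(-8))² = 168 - (7*(-8))² = 168 - 1*(-56)² = 168 - 1*3136 = 168 - 3136 = -2968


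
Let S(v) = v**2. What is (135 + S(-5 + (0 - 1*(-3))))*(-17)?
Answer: -2363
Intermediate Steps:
(135 + S(-5 + (0 - 1*(-3))))*(-17) = (135 + (-5 + (0 - 1*(-3)))**2)*(-17) = (135 + (-5 + (0 + 3))**2)*(-17) = (135 + (-5 + 3)**2)*(-17) = (135 + (-2)**2)*(-17) = (135 + 4)*(-17) = 139*(-17) = -2363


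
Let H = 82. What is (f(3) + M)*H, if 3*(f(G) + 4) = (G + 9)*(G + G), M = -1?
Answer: 1558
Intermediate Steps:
f(G) = -4 + 2*G*(9 + G)/3 (f(G) = -4 + ((G + 9)*(G + G))/3 = -4 + ((9 + G)*(2*G))/3 = -4 + (2*G*(9 + G))/3 = -4 + 2*G*(9 + G)/3)
(f(3) + M)*H = ((-4 + 6*3 + (⅔)*3²) - 1)*82 = ((-4 + 18 + (⅔)*9) - 1)*82 = ((-4 + 18 + 6) - 1)*82 = (20 - 1)*82 = 19*82 = 1558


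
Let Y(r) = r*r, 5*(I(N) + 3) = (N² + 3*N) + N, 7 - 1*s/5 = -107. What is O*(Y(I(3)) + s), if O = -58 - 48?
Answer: -1514316/25 ≈ -60573.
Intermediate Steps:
s = 570 (s = 35 - 5*(-107) = 35 + 535 = 570)
I(N) = -3 + N²/5 + 4*N/5 (I(N) = -3 + ((N² + 3*N) + N)/5 = -3 + (N² + 4*N)/5 = -3 + (N²/5 + 4*N/5) = -3 + N²/5 + 4*N/5)
Y(r) = r²
O = -106
O*(Y(I(3)) + s) = -106*((-3 + (⅕)*3² + (⅘)*3)² + 570) = -106*((-3 + (⅕)*9 + 12/5)² + 570) = -106*((-3 + 9/5 + 12/5)² + 570) = -106*((6/5)² + 570) = -106*(36/25 + 570) = -106*14286/25 = -1514316/25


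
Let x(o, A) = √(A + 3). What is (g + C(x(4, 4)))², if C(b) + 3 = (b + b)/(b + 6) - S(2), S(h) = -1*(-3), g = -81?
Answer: 6437377/841 - 60888*√7/841 ≈ 7462.9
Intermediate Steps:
S(h) = 3
x(o, A) = √(3 + A)
C(b) = -6 + 2*b/(6 + b) (C(b) = -3 + ((b + b)/(b + 6) - 1*3) = -3 + ((2*b)/(6 + b) - 3) = -3 + (2*b/(6 + b) - 3) = -3 + (-3 + 2*b/(6 + b)) = -6 + 2*b/(6 + b))
(g + C(x(4, 4)))² = (-81 + 4*(-9 - √(3 + 4))/(6 + √(3 + 4)))² = (-81 + 4*(-9 - √7)/(6 + √7))²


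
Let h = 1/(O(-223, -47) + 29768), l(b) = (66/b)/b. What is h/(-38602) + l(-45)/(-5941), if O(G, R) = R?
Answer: -8414797033/1533611281392450 ≈ -5.4869e-6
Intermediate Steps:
l(b) = 66/b²
h = 1/29721 (h = 1/(-47 + 29768) = 1/29721 ≈ 3.3646e-5)
h/(-38602) + l(-45)/(-5941) = (1/29721)/(-38602) + (66/(-45)²)/(-5941) = (1/29721)*(-1/38602) + (66*(1/2025))*(-1/5941) = -1/1147290042 + (22/675)*(-1/5941) = -1/1147290042 - 22/4010175 = -8414797033/1533611281392450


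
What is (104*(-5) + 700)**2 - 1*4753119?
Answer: -4720719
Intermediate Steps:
(104*(-5) + 700)**2 - 1*4753119 = (-520 + 700)**2 - 4753119 = 180**2 - 4753119 = 32400 - 4753119 = -4720719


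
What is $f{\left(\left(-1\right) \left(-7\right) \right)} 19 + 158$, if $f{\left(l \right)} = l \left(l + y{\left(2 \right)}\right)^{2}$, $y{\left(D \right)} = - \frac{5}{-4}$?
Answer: $\frac{147365}{16} \approx 9210.3$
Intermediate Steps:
$y{\left(D \right)} = \frac{5}{4}$ ($y{\left(D \right)} = \left(-5\right) \left(- \frac{1}{4}\right) = \frac{5}{4}$)
$f{\left(l \right)} = l \left(\frac{5}{4} + l\right)^{2}$ ($f{\left(l \right)} = l \left(l + \frac{5}{4}\right)^{2} = l \left(\frac{5}{4} + l\right)^{2}$)
$f{\left(\left(-1\right) \left(-7\right) \right)} 19 + 158 = \frac{\left(-1\right) \left(-7\right) \left(5 + 4 \left(\left(-1\right) \left(-7\right)\right)\right)^{2}}{16} \cdot 19 + 158 = \frac{1}{16} \cdot 7 \left(5 + 4 \cdot 7\right)^{2} \cdot 19 + 158 = \frac{1}{16} \cdot 7 \left(5 + 28\right)^{2} \cdot 19 + 158 = \frac{1}{16} \cdot 7 \cdot 33^{2} \cdot 19 + 158 = \frac{1}{16} \cdot 7 \cdot 1089 \cdot 19 + 158 = \frac{7623}{16} \cdot 19 + 158 = \frac{144837}{16} + 158 = \frac{147365}{16}$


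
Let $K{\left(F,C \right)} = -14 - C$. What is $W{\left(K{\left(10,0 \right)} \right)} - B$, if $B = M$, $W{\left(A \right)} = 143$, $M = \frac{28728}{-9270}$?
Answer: $\frac{75241}{515} \approx 146.1$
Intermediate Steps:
$M = - \frac{1596}{515}$ ($M = 28728 \left(- \frac{1}{9270}\right) = - \frac{1596}{515} \approx -3.099$)
$B = - \frac{1596}{515} \approx -3.099$
$W{\left(K{\left(10,0 \right)} \right)} - B = 143 - - \frac{1596}{515} = 143 + \frac{1596}{515} = \frac{75241}{515}$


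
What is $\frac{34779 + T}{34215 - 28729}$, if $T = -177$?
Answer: $\frac{17301}{2743} \approx 6.3073$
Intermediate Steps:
$\frac{34779 + T}{34215 - 28729} = \frac{34779 - 177}{34215 - 28729} = \frac{34602}{5486} = 34602 \cdot \frac{1}{5486} = \frac{17301}{2743}$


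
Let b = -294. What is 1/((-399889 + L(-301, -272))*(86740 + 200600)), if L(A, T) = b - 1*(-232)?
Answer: -1/114921920340 ≈ -8.7016e-12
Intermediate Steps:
L(A, T) = -62 (L(A, T) = -294 - 1*(-232) = -294 + 232 = -62)
1/((-399889 + L(-301, -272))*(86740 + 200600)) = 1/((-399889 - 62)*(86740 + 200600)) = 1/(-399951*287340) = 1/(-114921920340) = -1/114921920340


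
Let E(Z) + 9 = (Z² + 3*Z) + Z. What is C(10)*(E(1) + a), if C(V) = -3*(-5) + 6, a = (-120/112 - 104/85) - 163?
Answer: -604383/170 ≈ -3555.2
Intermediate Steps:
a = -196701/1190 (a = (-120*1/112 - 104*1/85) - 163 = (-15/14 - 104/85) - 163 = -2731/1190 - 163 = -196701/1190 ≈ -165.29)
E(Z) = -9 + Z² + 4*Z (E(Z) = -9 + ((Z² + 3*Z) + Z) = -9 + (Z² + 4*Z) = -9 + Z² + 4*Z)
C(V) = 21 (C(V) = 15 + 6 = 21)
C(10)*(E(1) + a) = 21*((-9 + 1² + 4*1) - 196701/1190) = 21*((-9 + 1 + 4) - 196701/1190) = 21*(-4 - 196701/1190) = 21*(-201461/1190) = -604383/170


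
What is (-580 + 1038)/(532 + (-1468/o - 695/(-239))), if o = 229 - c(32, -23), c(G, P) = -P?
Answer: 11274586/12992403 ≈ 0.86778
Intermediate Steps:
o = 206 (o = 229 - (-1)*(-23) = 229 - 1*23 = 229 - 23 = 206)
(-580 + 1038)/(532 + (-1468/o - 695/(-239))) = (-580 + 1038)/(532 + (-1468/206 - 695/(-239))) = 458/(532 + (-1468*1/206 - 695*(-1/239))) = 458/(532 + (-734/103 + 695/239)) = 458/(532 - 103841/24617) = 458/(12992403/24617) = 458*(24617/12992403) = 11274586/12992403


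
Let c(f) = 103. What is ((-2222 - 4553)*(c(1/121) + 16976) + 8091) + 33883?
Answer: -115668251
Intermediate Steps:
((-2222 - 4553)*(c(1/121) + 16976) + 8091) + 33883 = ((-2222 - 4553)*(103 + 16976) + 8091) + 33883 = (-6775*17079 + 8091) + 33883 = (-115710225 + 8091) + 33883 = -115702134 + 33883 = -115668251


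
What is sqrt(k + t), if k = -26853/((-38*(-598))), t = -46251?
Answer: I*sqrt(5970927431937)/11362 ≈ 215.06*I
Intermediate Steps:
k = -26853/22724 ≈ -1.1817
sqrt(k + t) = sqrt(-26853/22724 - 46251) = sqrt(-1051034577/22724) = I*sqrt(5970927431937)/11362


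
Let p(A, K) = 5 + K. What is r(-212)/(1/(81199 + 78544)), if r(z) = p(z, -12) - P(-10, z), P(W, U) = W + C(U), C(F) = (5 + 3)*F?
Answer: 271403357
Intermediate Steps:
C(F) = 8*F
P(W, U) = W + 8*U
r(z) = 3 - 8*z (r(z) = (5 - 12) - (-10 + 8*z) = -7 + (10 - 8*z) = 3 - 8*z)
r(-212)/(1/(81199 + 78544)) = (3 - 8*(-212))/(1/(81199 + 78544)) = (3 + 1696)/(1/159743) = 1699/(1/159743) = 1699*159743 = 271403357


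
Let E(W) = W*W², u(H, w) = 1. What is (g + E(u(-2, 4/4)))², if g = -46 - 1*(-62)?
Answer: 289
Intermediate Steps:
g = 16 (g = -46 + 62 = 16)
E(W) = W³
(g + E(u(-2, 4/4)))² = (16 + 1³)² = (16 + 1)² = 17² = 289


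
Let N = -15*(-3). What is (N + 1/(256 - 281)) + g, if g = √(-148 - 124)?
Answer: 1124/25 + 4*I*√17 ≈ 44.96 + 16.492*I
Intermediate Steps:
g = 4*I*√17 (g = √(-272) = 4*I*√17 ≈ 16.492*I)
N = 45
(N + 1/(256 - 281)) + g = (45 + 1/(256 - 281)) + 4*I*√17 = (45 + 1/(-25)) + 4*I*√17 = (45 - 1/25) + 4*I*√17 = 1124/25 + 4*I*√17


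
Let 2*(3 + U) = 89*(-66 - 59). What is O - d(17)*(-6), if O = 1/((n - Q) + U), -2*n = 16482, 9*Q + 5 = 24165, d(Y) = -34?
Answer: -60554766/296837 ≈ -204.00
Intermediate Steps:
Q = 24160/9 (Q = -5/9 + (1/9)*24165 = -5/9 + 2685 = 24160/9 ≈ 2684.4)
n = -8241 (n = -1/2*16482 = -8241)
U = -11131/2 (U = -3 + (89*(-66 - 59))/2 = -3 + (89*(-125))/2 = -3 + (1/2)*(-11125) = -3 - 11125/2 = -11131/2 ≈ -5565.5)
O = -18/296837 (O = 1/((-8241 - 1*24160/9) - 11131/2) = 1/((-8241 - 24160/9) - 11131/2) = 1/(-98329/9 - 11131/2) = 1/(-296837/18) = -18/296837 ≈ -6.0639e-5)
O - d(17)*(-6) = -18/296837 - (-34)*(-6) = -18/296837 - 1*204 = -18/296837 - 204 = -60554766/296837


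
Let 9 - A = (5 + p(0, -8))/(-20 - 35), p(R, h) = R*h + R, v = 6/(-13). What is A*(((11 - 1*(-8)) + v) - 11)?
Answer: 9800/143 ≈ 68.531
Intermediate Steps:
v = -6/13 (v = 6*(-1/13) = -6/13 ≈ -0.46154)
p(R, h) = R + R*h
A = 100/11 (A = 9 - (5 + 0*(1 - 8))/(-20 - 35) = 9 - (5 + 0*(-7))/(-55) = 9 - (5 + 0)*(-1)/55 = 9 - 5*(-1)/55 = 9 - 1*(-1/11) = 9 + 1/11 = 100/11 ≈ 9.0909)
A*(((11 - 1*(-8)) + v) - 11) = 100*(((11 - 1*(-8)) - 6/13) - 11)/11 = 100*(((11 + 8) - 6/13) - 11)/11 = 100*((19 - 6/13) - 11)/11 = 100*(241/13 - 11)/11 = (100/11)*(98/13) = 9800/143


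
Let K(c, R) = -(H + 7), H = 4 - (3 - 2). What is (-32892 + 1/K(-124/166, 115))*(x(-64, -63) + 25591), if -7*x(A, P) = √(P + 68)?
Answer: -8417417311/10 + 328921*√5/70 ≈ -8.4173e+8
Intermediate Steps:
H = 3 (H = 4 - 1*1 = 4 - 1 = 3)
x(A, P) = -√(68 + P)/7 (x(A, P) = -√(P + 68)/7 = -√(68 + P)/7)
K(c, R) = -10 (K(c, R) = -(3 + 7) = -1*10 = -10)
(-32892 + 1/K(-124/166, 115))*(x(-64, -63) + 25591) = (-32892 + 1/(-10))*(-√(68 - 63)/7 + 25591) = (-32892 - ⅒)*(-√5/7 + 25591) = -328921*(25591 - √5/7)/10 = -8417417311/10 + 328921*√5/70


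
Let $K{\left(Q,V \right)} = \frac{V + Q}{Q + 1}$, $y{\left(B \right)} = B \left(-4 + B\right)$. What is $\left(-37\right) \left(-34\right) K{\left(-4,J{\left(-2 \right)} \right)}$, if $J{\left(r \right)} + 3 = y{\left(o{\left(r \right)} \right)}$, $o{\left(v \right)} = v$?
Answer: $- \frac{6290}{3} \approx -2096.7$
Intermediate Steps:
$J{\left(r \right)} = -3 + r \left(-4 + r\right)$
$K{\left(Q,V \right)} = \frac{Q + V}{1 + Q}$
$\left(-37\right) \left(-34\right) K{\left(-4,J{\left(-2 \right)} \right)} = \left(-37\right) \left(-34\right) \frac{-4 - \left(3 + 2 \left(-4 - 2\right)\right)}{1 - 4} = 1258 \frac{-4 - -9}{-3} = 1258 \left(- \frac{-4 + \left(-3 + 12\right)}{3}\right) = 1258 \left(- \frac{-4 + 9}{3}\right) = 1258 \left(\left(- \frac{1}{3}\right) 5\right) = 1258 \left(- \frac{5}{3}\right) = - \frac{6290}{3}$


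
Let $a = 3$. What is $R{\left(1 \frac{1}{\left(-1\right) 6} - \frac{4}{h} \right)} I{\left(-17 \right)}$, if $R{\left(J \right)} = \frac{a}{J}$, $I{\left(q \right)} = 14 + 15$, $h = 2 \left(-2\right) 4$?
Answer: $1044$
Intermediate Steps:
$h = -16$ ($h = \left(-4\right) 4 = -16$)
$I{\left(q \right)} = 29$
$R{\left(J \right)} = \frac{3}{J}$
$R{\left(1 \frac{1}{\left(-1\right) 6} - \frac{4}{h} \right)} I{\left(-17 \right)} = \frac{3}{1 \frac{1}{\left(-1\right) 6} - \frac{4}{-16}} \cdot 29 = \frac{3}{1 \frac{1}{-6} - - \frac{1}{4}} \cdot 29 = \frac{3}{1 \left(- \frac{1}{6}\right) + \frac{1}{4}} \cdot 29 = \frac{3}{- \frac{1}{6} + \frac{1}{4}} \cdot 29 = 3 \frac{1}{\frac{1}{12}} \cdot 29 = 3 \cdot 12 \cdot 29 = 36 \cdot 29 = 1044$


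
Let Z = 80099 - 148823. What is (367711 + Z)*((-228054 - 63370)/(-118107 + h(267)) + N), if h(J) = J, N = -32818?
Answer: -72261078521372/7365 ≈ -9.8114e+9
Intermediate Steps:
Z = -68724
(367711 + Z)*((-228054 - 63370)/(-118107 + h(267)) + N) = (367711 - 68724)*((-228054 - 63370)/(-118107 + 267) - 32818) = 298987*(-291424/(-117840) - 32818) = 298987*(-291424*(-1/117840) - 32818) = 298987*(18214/7365 - 32818) = 298987*(-241686356/7365) = -72261078521372/7365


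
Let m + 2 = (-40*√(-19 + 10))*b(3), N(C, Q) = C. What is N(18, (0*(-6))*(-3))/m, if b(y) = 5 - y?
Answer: -9/14401 + 1080*I/14401 ≈ -0.00062496 + 0.074995*I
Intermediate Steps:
m = -2 - 240*I (m = -2 + (-40*√(-19 + 10))*(5 - 1*3) = -2 + (-120*I)*(5 - 3) = -2 - 120*I*2 = -2 - 240*I ≈ -2.0 - 240.0*I)
N(18, (0*(-6))*(-3))/m = 18/(-2 - 240*I) = 18*((-2 + 240*I)/57604) = 9*(-2 + 240*I)/28802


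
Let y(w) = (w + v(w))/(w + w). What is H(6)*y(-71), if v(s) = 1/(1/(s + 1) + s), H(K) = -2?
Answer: -353011/352941 ≈ -1.0002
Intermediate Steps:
v(s) = 1/(s + 1/(1 + s)) (v(s) = 1/(1/(1 + s) + s) = 1/(s + 1/(1 + s)))
y(w) = (w + (1 + w)/(1 + w + w**2))/(2*w) (y(w) = (w + (1 + w)/(1 + w + w**2))/(w + w) = (w + (1 + w)/(1 + w + w**2))/((2*w)) = (w + (1 + w)/(1 + w + w**2))*(1/(2*w)) = (w + (1 + w)/(1 + w + w**2))/(2*w))
H(6)*y(-71) = -(1 - 71 - 71*(1 - 71 + (-71)**2))/((-71)*(1 - 71 + (-71)**2)) = -(-1)*(1 - 71 - 71*(1 - 71 + 5041))/(71*(1 - 71 + 5041)) = -(-1)*(1 - 71 - 71*4971)/(71*4971) = -(-1)*(1 - 71 - 352941)/(71*4971) = -(-1)*(-353011)/(71*4971) = -2*353011/705882 = -353011/352941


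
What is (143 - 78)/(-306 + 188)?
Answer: -65/118 ≈ -0.55085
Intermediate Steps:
(143 - 78)/(-306 + 188) = 65/(-118) = 65*(-1/118) = -65/118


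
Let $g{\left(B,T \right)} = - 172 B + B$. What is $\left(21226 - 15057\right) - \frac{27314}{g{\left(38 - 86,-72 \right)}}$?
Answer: $\frac{25303919}{4104} \approx 6165.7$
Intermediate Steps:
$g{\left(B,T \right)} = - 171 B$
$\left(21226 - 15057\right) - \frac{27314}{g{\left(38 - 86,-72 \right)}} = \left(21226 - 15057\right) - \frac{27314}{\left(-171\right) \left(38 - 86\right)} = 6169 - \frac{27314}{\left(-171\right) \left(-48\right)} = 6169 - \frac{27314}{8208} = 6169 - \frac{13657}{4104} = \frac{25303919}{4104}$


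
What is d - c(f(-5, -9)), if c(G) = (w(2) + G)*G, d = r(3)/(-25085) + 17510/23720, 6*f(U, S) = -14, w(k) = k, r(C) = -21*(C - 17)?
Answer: -27473137/535514580 ≈ -0.051302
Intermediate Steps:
r(C) = 357 - 21*C (r(C) = -21*(-17 + C) = 357 - 21*C)
f(U, S) = -7/3 (f(U, S) = (⅙)*(-14) = -7/3)
d = 43226467/59501620 (d = (357 - 21*3)/(-25085) + 17510/23720 = (357 - 63)*(-1/25085) + 17510*(1/23720) = 294*(-1/25085) + 1751/2372 = -294/25085 + 1751/2372 = 43226467/59501620 ≈ 0.72648)
c(G) = G*(2 + G) (c(G) = (2 + G)*G = G*(2 + G))
d - c(f(-5, -9)) = 43226467/59501620 - (-7)*(2 - 7/3)/3 = 43226467/59501620 - (-7)*(-1)/(3*3) = 43226467/59501620 - 1*7/9 = 43226467/59501620 - 7/9 = -27473137/535514580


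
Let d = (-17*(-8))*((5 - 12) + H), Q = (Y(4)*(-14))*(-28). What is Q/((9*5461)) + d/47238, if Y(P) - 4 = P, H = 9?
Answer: 26917816/386950077 ≈ 0.069564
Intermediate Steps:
Y(P) = 4 + P
Q = 3136 (Q = ((4 + 4)*(-14))*(-28) = (8*(-14))*(-28) = -112*(-28) = 3136)
d = 272 (d = (-17*(-8))*((5 - 12) + 9) = 136*(-7 + 9) = 136*2 = 272)
Q/((9*5461)) + d/47238 = 3136/((9*5461)) + 272/47238 = 3136/49149 + 272*(1/47238) = 3136*(1/49149) + 136/23619 = 3136/49149 + 136/23619 = 26917816/386950077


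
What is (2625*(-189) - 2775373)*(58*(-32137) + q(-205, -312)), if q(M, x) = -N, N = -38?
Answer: 6097771294184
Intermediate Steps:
q(M, x) = 38 (q(M, x) = -1*(-38) = 38)
(2625*(-189) - 2775373)*(58*(-32137) + q(-205, -312)) = (2625*(-189) - 2775373)*(58*(-32137) + 38) = (-496125 - 2775373)*(-1863946 + 38) = -3271498*(-1863908) = 6097771294184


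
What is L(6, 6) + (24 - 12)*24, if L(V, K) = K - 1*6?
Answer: 288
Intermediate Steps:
L(V, K) = -6 + K (L(V, K) = K - 6 = -6 + K)
L(6, 6) + (24 - 12)*24 = (-6 + 6) + (24 - 12)*24 = 0 + 12*24 = 0 + 288 = 288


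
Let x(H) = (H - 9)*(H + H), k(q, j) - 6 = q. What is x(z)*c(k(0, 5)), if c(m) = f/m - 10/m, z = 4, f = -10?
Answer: 400/3 ≈ 133.33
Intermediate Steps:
k(q, j) = 6 + q
c(m) = -20/m (c(m) = -10/m - 10/m = -20/m)
x(H) = 2*H*(-9 + H) (x(H) = (-9 + H)*(2*H) = 2*H*(-9 + H))
x(z)*c(k(0, 5)) = (2*4*(-9 + 4))*(-20/(6 + 0)) = (2*4*(-5))*(-20/6) = -(-800)/6 = -40*(-10/3) = 400/3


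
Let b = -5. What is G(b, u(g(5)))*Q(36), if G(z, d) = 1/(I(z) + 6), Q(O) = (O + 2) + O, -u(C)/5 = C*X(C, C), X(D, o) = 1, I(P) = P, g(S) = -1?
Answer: 74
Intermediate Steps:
u(C) = -5*C
Q(O) = 2 + 2*O (Q(O) = (2 + O) + O = 2 + 2*O)
G(z, d) = 1/(6 + z) (G(z, d) = 1/(z + 6) = 1/(6 + z))
G(b, u(g(5)))*Q(36) = (2 + 2*36)/(6 - 5) = (2 + 72)/1 = 1*74 = 74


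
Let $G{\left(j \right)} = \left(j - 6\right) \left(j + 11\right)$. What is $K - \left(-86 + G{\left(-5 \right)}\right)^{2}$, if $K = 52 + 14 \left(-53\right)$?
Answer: $-23794$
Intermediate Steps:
$G{\left(j \right)} = \left(-6 + j\right) \left(11 + j\right)$
$K = -690$ ($K = 52 - 742 = -690$)
$K - \left(-86 + G{\left(-5 \right)}\right)^{2} = -690 - \left(-86 + \left(-66 + \left(-5\right)^{2} + 5 \left(-5\right)\right)\right)^{2} = -690 - \left(-86 - 66\right)^{2} = -690 - \left(-152\right)^{2} = -690 - 23104 = -23794$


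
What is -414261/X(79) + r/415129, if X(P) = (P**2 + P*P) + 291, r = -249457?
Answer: -13473697610/407880209 ≈ -33.033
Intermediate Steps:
X(P) = 291 + 2*P**2 (X(P) = (P**2 + P**2) + 291 = 2*P**2 + 291 = 291 + 2*P**2)
-414261/X(79) + r/415129 = -414261/(291 + 2*79**2) - 249457/415129 = -414261/(291 + 2*6241) - 249457*1/415129 = -414261/(291 + 12482) - 19189/31933 = -414261/12773 - 19189/31933 = -13473697610/407880209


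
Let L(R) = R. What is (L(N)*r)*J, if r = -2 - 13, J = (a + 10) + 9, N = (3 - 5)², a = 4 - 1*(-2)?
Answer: -1500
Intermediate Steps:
a = 6 (a = 4 + 2 = 6)
N = 4 (N = (-2)² = 4)
J = 25 (J = (6 + 10) + 9 = 16 + 9 = 25)
r = -15
(L(N)*r)*J = (4*(-15))*25 = -60*25 = -1500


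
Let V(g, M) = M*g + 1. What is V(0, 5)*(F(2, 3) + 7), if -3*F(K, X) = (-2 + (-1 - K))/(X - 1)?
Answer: 47/6 ≈ 7.8333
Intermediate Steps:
F(K, X) = -(-3 - K)/(3*(-1 + X)) (F(K, X) = -(-2 + (-1 - K))/(3*(X - 1)) = -(-3 - K)/(3*(-1 + X)))
V(g, M) = 1 + M*g
V(0, 5)*(F(2, 3) + 7) = (1 + 5*0)*((3 + 2)/(3*(-1 + 3)) + 7) = (1 + 0)*((⅓)*5/2 + 7) = 1*((⅓)*(½)*5 + 7) = 1*(⅚ + 7) = 1*(47/6) = 47/6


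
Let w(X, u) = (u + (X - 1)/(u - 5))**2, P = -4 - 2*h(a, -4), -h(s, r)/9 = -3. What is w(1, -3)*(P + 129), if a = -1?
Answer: 639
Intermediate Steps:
h(s, r) = 27 (h(s, r) = -9*(-3) = 27)
P = -58 (P = -4 - 2*27 = -4 - 54 = -58)
w(X, u) = (u + (-1 + X)/(-5 + u))**2
w(1, -3)*(P + 129) = ((-1 + 1 + (-3)**2 - 5*(-3))**2/(-5 - 3)**2)*(-58 + 129) = ((-1 + 1 + 9 + 15)**2/(-8)**2)*71 = ((1/64)*24**2)*71 = ((1/64)*576)*71 = 9*71 = 639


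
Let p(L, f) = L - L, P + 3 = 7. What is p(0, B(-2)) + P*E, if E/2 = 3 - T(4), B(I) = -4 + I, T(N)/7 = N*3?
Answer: -648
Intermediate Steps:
P = 4 (P = -3 + 7 = 4)
T(N) = 21*N (T(N) = 7*(N*3) = 7*(3*N) = 21*N)
E = -162 (E = 2*(3 - 21*4) = 2*(3 - 1*84) = 2*(3 - 84) = 2*(-81) = -162)
p(L, f) = 0
p(0, B(-2)) + P*E = 0 + 4*(-162) = 0 - 648 = -648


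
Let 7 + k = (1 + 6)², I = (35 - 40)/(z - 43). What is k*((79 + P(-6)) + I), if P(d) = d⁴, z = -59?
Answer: 981785/17 ≈ 57752.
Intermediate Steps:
I = 5/102 (I = (35 - 40)/(-59 - 43) = -5/(-102) = -5*(-1/102) = 5/102 ≈ 0.049020)
k = 42 (k = -7 + (1 + 6)² = -7 + 7² = -7 + 49 = 42)
k*((79 + P(-6)) + I) = 42*((79 + (-6)⁴) + 5/102) = 42*((79 + 1296) + 5/102) = 42*(1375 + 5/102) = 42*(140255/102) = 981785/17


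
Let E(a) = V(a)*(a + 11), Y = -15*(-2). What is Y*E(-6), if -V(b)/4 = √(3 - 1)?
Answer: -600*√2 ≈ -848.53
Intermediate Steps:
V(b) = -4*√2 (V(b) = -4*√(3 - 1) = -4*√2)
Y = 30
E(a) = -4*√2*(11 + a) (E(a) = (-4*√2)*(a + 11) = (-4*√2)*(11 + a) = -4*√2*(11 + a))
Y*E(-6) = 30*(4*√2*(-11 - 1*(-6))) = 30*(4*√2*(-11 + 6)) = 30*(4*√2*(-5)) = 30*(-20*√2) = -600*√2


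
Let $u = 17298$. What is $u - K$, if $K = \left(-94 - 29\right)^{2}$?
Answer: $2169$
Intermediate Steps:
$K = 15129$ ($K = \left(-123\right)^{2} = 15129$)
$u - K = 17298 - 15129 = 2169$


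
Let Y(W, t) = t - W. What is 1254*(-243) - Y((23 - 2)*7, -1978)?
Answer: -302597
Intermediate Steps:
1254*(-243) - Y((23 - 2)*7, -1978) = 1254*(-243) - (-1978 - (23 - 2)*7) = -304722 - (-1978 - 21*7) = -304722 - (-1978 - 1*147) = -304722 - (-1978 - 147) = -304722 - 1*(-2125) = -304722 + 2125 = -302597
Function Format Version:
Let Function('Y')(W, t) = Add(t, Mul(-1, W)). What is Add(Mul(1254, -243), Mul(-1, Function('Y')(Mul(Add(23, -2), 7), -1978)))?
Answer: -302597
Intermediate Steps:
Add(Mul(1254, -243), Mul(-1, Function('Y')(Mul(Add(23, -2), 7), -1978))) = Add(Mul(1254, -243), Mul(-1, Add(-1978, Mul(-1, Mul(Add(23, -2), 7))))) = Add(-304722, Mul(-1, Add(-1978, Mul(-1, Mul(21, 7))))) = Add(-304722, Mul(-1, Add(-1978, Mul(-1, 147)))) = Add(-304722, Mul(-1, Add(-1978, -147))) = Add(-304722, Mul(-1, -2125)) = Add(-304722, 2125) = -302597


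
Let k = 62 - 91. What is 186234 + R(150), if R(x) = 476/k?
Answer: 5400310/29 ≈ 1.8622e+5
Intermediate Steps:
k = -29
R(x) = -476/29 (R(x) = 476/(-29) = 476*(-1/29) = -476/29)
186234 + R(150) = 186234 - 476/29 = 5400310/29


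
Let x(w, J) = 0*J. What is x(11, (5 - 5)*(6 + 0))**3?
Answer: 0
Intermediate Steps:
x(w, J) = 0
x(11, (5 - 5)*(6 + 0))**3 = 0**3 = 0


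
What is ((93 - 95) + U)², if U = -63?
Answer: 4225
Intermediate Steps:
((93 - 95) + U)² = ((93 - 95) - 63)² = (-2 - 63)² = (-65)² = 4225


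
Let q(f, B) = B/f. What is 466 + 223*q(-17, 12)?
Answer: 5246/17 ≈ 308.59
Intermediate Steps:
466 + 223*q(-17, 12) = 466 + 223*(12/(-17)) = 466 + 223*(12*(-1/17)) = 466 + 223*(-12/17) = 466 - 2676/17 = 5246/17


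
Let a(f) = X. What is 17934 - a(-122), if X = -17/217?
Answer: 3891695/217 ≈ 17934.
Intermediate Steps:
X = -17/217 (X = -17*1/217 = -17/217 ≈ -0.078341)
a(f) = -17/217
17934 - a(-122) = 17934 - 1*(-17/217) = 17934 + 17/217 = 3891695/217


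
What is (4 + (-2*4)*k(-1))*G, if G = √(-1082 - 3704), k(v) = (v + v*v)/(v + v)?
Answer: 4*I*√4786 ≈ 276.72*I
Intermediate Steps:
k(v) = (v + v²)/(2*v) (k(v) = (v + v²)/((2*v)) = (v + v²)*(1/(2*v)) = (v + v²)/(2*v))
G = I*√4786 (G = √(-4786) = I*√4786 ≈ 69.181*I)
(4 + (-2*4)*k(-1))*G = (4 + (-2*4)*(½ + (½)*(-1)))*(I*√4786) = (4 - 8*(½ - ½))*(I*√4786) = (4 - 8*0)*(I*√4786) = (4 + 0)*(I*√4786) = 4*(I*√4786) = 4*I*√4786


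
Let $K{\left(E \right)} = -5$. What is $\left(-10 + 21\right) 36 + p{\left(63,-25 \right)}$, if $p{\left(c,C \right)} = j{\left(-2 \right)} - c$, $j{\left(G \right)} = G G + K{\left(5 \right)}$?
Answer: $332$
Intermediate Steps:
$j{\left(G \right)} = -5 + G^{2}$ ($j{\left(G \right)} = G G - 5 = G^{2} - 5 = -5 + G^{2}$)
$p{\left(c,C \right)} = -1 - c$ ($p{\left(c,C \right)} = \left(-5 + \left(-2\right)^{2}\right) - c = \left(-5 + 4\right) - c = -1 - c$)
$\left(-10 + 21\right) 36 + p{\left(63,-25 \right)} = \left(-10 + 21\right) 36 - 64 = 11 \cdot 36 - 64 = 396 - 64 = 332$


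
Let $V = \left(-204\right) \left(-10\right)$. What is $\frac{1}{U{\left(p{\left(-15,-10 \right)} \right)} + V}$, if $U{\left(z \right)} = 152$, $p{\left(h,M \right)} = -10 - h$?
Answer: $\frac{1}{2192} \approx 0.0004562$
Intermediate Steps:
$V = 2040$
$\frac{1}{U{\left(p{\left(-15,-10 \right)} \right)} + V} = \frac{1}{152 + 2040} = \frac{1}{2192}$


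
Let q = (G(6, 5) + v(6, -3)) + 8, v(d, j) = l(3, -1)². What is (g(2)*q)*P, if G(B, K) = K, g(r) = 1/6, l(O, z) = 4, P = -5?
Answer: -145/6 ≈ -24.167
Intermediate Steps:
g(r) = ⅙
v(d, j) = 16 (v(d, j) = 4² = 16)
q = 29 (q = (5 + 16) + 8 = 21 + 8 = 29)
(g(2)*q)*P = ((⅙)*29)*(-5) = (29/6)*(-5) = -145/6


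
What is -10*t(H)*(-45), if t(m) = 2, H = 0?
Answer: 900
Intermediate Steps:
-10*t(H)*(-45) = -10*2*(-45) = -20*(-45) = 900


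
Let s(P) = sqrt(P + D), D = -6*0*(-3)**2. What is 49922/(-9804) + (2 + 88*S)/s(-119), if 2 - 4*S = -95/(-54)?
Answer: -24961/4902 - 197*I*sqrt(119)/3213 ≈ -5.092 - 0.66885*I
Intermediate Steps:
S = 13/216 (S = 1/2 - (-95)/(4*(-54)) = 1/2 - (-95)*(-1)/(4*54) = 1/2 - 1/4*95/54 = 1/2 - 95/216 = 13/216 ≈ 0.060185)
D = 0 (D = 0*9 = 0)
s(P) = sqrt(P) (s(P) = sqrt(P + 0) = sqrt(P))
49922/(-9804) + (2 + 88*S)/s(-119) = 49922/(-9804) + (2 + 88*(13/216))/(sqrt(-119)) = 49922*(-1/9804) + (2 + 143/27)/((I*sqrt(119))) = -24961/4902 + 197*(-I*sqrt(119)/119)/27 = -24961/4902 - 197*I*sqrt(119)/3213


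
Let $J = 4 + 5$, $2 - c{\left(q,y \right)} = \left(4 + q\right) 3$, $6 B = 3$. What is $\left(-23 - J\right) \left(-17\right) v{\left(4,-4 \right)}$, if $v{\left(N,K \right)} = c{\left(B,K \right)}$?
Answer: $-6256$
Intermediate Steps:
$B = \frac{1}{2}$ ($B = \frac{1}{6} \cdot 3 = \frac{1}{2} \approx 0.5$)
$c{\left(q,y \right)} = -10 - 3 q$ ($c{\left(q,y \right)} = 2 - \left(4 + q\right) 3 = 2 - \left(12 + 3 q\right) = -10 - 3 q$)
$J = 9$
$v{\left(N,K \right)} = - \frac{23}{2}$ ($v{\left(N,K \right)} = -10 - \frac{3}{2} = - \frac{23}{2}$)
$\left(-23 - J\right) \left(-17\right) v{\left(4,-4 \right)} = \left(-23 - 9\right) \left(-17\right) \left(- \frac{23}{2}\right) = \left(-32\right) \left(-17\right) \left(- \frac{23}{2}\right) = 544 \left(- \frac{23}{2}\right) = -6256$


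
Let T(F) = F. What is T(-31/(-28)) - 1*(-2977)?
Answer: 83387/28 ≈ 2978.1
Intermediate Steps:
T(-31/(-28)) - 1*(-2977) = -31/(-28) - 1*(-2977) = -31*(-1/28) + 2977 = 31/28 + 2977 = 83387/28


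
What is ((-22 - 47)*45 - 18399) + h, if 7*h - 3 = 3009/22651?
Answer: -3409538766/158557 ≈ -21504.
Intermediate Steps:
h = 70962/158557 (h = 3/7 + (3009/22651)/7 = 3/7 + (3009*(1/22651))/7 = 3/7 + (1/7)*(3009/22651) = 3/7 + 3009/158557 = 70962/158557 ≈ 0.44755)
((-22 - 47)*45 - 18399) + h = ((-22 - 47)*45 - 18399) + 70962/158557 = (-69*45 - 18399) + 70962/158557 = (-3105 - 18399) + 70962/158557 = -21504 + 70962/158557 = -3409538766/158557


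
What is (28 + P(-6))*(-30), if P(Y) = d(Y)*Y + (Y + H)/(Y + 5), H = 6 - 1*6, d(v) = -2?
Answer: -1380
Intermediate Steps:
H = 0 (H = 6 - 6 = 0)
P(Y) = -2*Y + Y/(5 + Y) (P(Y) = -2*Y + (Y + 0)/(Y + 5) = -2*Y + Y/(5 + Y))
(28 + P(-6))*(-30) = (28 - 6*(-9 - 2*(-6))/(5 - 6))*(-30) = (28 - 6*(-9 + 12)/(-1))*(-30) = (28 - 6*(-1)*3)*(-30) = (28 + 18)*(-30) = 46*(-30) = -1380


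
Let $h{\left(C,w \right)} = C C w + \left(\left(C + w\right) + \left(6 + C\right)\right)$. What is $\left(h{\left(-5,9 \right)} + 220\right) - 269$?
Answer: $181$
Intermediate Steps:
$h{\left(C,w \right)} = 6 + w + 2 C + w C^{2}$ ($h{\left(C,w \right)} = C^{2} w + \left(6 + w + 2 C\right) = w C^{2} + \left(6 + w + 2 C\right) = 6 + w + 2 C + w C^{2}$)
$\left(h{\left(-5,9 \right)} + 220\right) - 269 = \left(\left(6 + 9 + 2 \left(-5\right) + 9 \left(-5\right)^{2}\right) + 220\right) - 269 = \left(\left(6 + 9 - 10 + 9 \cdot 25\right) + 220\right) - 269 = \left(\left(6 + 9 - 10 + 225\right) + 220\right) - 269 = \left(230 + 220\right) - 269 = 450 - 269 = 181$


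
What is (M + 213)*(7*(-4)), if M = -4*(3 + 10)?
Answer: -4508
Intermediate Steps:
M = -52 (M = -4*13 = -52)
(M + 213)*(7*(-4)) = (-52 + 213)*(7*(-4)) = 161*(-28) = -4508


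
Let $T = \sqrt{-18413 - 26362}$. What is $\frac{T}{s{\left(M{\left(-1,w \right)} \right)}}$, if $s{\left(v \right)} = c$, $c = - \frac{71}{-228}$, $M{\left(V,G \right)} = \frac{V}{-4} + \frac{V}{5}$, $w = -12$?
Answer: $\frac{3420 i \sqrt{199}}{71} \approx 679.51 i$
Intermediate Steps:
$M{\left(V,G \right)} = - \frac{V}{20}$ ($M{\left(V,G \right)} = V \left(- \frac{1}{4}\right) + V \frac{1}{5} = - \frac{V}{4} + \frac{V}{5} = - \frac{V}{20}$)
$c = \frac{71}{228}$ ($c = \left(-71\right) \left(- \frac{1}{228}\right) = \frac{71}{228} \approx 0.3114$)
$s{\left(v \right)} = \frac{71}{228}$
$T = 15 i \sqrt{199}$ ($T = \sqrt{-44775} = 15 i \sqrt{199} \approx 211.6 i$)
$\frac{T}{s{\left(M{\left(-1,w \right)} \right)}} = \frac{15 i \sqrt{199}}{\frac{71}{228}} = 15 i \sqrt{199} \cdot \frac{228}{71} = \frac{3420 i \sqrt{199}}{71}$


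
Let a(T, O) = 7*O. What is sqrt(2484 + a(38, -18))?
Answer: 3*sqrt(262) ≈ 48.559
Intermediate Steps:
sqrt(2484 + a(38, -18)) = sqrt(2484 + 7*(-18)) = sqrt(2484 - 126) = sqrt(2358) = 3*sqrt(262)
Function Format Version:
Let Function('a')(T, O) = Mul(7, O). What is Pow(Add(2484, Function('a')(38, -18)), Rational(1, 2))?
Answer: Mul(3, Pow(262, Rational(1, 2))) ≈ 48.559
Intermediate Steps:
Pow(Add(2484, Function('a')(38, -18)), Rational(1, 2)) = Pow(Add(2484, Mul(7, -18)), Rational(1, 2)) = Pow(Add(2484, -126), Rational(1, 2)) = Pow(2358, Rational(1, 2)) = Mul(3, Pow(262, Rational(1, 2)))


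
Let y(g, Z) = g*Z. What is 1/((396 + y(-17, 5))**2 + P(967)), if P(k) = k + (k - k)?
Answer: 1/97688 ≈ 1.0237e-5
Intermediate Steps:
y(g, Z) = Z*g
P(k) = k (P(k) = k + 0 = k)
1/((396 + y(-17, 5))**2 + P(967)) = 1/((396 + 5*(-17))**2 + 967) = 1/((396 - 85)**2 + 967) = 1/(311**2 + 967) = 1/(96721 + 967) = 1/97688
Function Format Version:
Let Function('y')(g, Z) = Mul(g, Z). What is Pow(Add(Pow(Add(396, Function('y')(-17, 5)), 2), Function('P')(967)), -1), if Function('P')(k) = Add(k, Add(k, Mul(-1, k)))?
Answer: Rational(1, 97688) ≈ 1.0237e-5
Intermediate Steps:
Function('y')(g, Z) = Mul(Z, g)
Function('P')(k) = k (Function('P')(k) = Add(k, 0) = k)
Pow(Add(Pow(Add(396, Function('y')(-17, 5)), 2), Function('P')(967)), -1) = Pow(Add(Pow(Add(396, Mul(5, -17)), 2), 967), -1) = Pow(Add(Pow(Add(396, -85), 2), 967), -1) = Pow(Add(Pow(311, 2), 967), -1) = Pow(Add(96721, 967), -1) = Pow(97688, -1) = Rational(1, 97688)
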